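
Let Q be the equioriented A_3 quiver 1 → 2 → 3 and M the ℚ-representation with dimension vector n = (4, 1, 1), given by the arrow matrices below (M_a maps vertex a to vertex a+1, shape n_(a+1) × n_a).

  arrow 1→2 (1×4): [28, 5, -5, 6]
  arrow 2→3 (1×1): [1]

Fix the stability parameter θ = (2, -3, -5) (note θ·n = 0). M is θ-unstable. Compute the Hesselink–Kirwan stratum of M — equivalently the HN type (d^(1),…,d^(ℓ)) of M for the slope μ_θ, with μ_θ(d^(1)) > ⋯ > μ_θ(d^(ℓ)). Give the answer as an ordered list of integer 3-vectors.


Via rank(M_{q-1}∘⋯∘M_p): M ≅ I[1,1]^3, I[1,3].
μ_θ-semistable layers: μ^(1)=2; μ^(2)=-2

((3, 0, 0); (1, 1, 1))


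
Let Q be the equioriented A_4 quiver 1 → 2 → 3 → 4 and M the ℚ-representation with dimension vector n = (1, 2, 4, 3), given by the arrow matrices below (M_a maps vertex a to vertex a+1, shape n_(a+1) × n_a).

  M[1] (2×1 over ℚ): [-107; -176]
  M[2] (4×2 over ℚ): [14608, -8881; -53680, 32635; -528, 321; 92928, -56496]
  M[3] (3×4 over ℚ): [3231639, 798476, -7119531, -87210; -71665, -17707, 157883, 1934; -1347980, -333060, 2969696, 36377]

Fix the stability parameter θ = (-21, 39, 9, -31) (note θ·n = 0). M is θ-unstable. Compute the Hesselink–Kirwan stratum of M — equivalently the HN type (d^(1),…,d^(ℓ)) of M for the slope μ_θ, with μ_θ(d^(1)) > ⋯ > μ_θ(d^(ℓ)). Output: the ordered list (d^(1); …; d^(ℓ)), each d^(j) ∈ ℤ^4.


Barcode: M ≅ I[1,2], I[2,4], I[3,3], I[3,4]^2. HN layers by μ_θ (5 steps, strictly decreasing):
  μ^(1)=39; μ^(2)=9; μ^(3)=17/3; μ^(4)=-11; μ^(5)=-21

((0, 1, 0, 0); (0, 0, 1, 0); (0, 1, 1, 1); (0, 0, 2, 2); (1, 0, 0, 0))


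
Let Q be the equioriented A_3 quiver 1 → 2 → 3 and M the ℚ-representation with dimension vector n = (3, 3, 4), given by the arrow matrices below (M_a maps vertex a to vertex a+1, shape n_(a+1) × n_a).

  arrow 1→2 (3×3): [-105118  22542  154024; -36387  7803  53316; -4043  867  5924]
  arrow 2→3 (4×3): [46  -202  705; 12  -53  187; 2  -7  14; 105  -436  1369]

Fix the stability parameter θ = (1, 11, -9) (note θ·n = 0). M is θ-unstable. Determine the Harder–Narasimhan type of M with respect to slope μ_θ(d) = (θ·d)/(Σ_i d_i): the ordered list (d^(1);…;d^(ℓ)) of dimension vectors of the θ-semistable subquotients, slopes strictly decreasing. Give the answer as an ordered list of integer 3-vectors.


Barcode: M ≅ I[1,1]^2, I[1,3], I[2,3]^2, I[3,3]. HN layers by μ_θ (2 steps, strictly decreasing):
  μ^(1)=1; μ^(2)=-9

((3, 3, 3); (0, 0, 1))


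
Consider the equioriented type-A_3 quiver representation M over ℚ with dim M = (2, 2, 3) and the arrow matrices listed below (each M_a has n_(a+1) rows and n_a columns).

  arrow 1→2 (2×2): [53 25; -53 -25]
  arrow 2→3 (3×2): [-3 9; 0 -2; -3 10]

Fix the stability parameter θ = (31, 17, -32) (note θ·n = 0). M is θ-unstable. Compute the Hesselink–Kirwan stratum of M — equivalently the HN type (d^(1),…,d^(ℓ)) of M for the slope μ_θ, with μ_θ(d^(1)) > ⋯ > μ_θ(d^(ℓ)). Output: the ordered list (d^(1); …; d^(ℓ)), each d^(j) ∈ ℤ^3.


Interval decomposition of M: I[1,1], I[1,3], I[2,3], I[3,3].
HN type (ℓ=4): μ^(1)=31; μ^(2)=16/3; μ^(3)=-15/2; μ^(4)=-32

((1, 0, 0); (1, 1, 1); (0, 1, 1); (0, 0, 1))


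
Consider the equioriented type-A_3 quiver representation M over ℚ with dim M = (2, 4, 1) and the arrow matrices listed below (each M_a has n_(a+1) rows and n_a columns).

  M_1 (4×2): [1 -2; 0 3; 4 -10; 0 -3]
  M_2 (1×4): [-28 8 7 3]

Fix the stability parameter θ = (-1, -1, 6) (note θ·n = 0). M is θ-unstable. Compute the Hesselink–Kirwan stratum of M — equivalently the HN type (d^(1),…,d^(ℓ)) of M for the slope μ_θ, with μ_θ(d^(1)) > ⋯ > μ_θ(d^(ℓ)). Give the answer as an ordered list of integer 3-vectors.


Interval decomposition of M: I[1,2], I[1,3], I[2,2]^2.
HN type (ℓ=2): μ^(1)=6; μ^(2)=-1

((0, 0, 1); (2, 4, 0))


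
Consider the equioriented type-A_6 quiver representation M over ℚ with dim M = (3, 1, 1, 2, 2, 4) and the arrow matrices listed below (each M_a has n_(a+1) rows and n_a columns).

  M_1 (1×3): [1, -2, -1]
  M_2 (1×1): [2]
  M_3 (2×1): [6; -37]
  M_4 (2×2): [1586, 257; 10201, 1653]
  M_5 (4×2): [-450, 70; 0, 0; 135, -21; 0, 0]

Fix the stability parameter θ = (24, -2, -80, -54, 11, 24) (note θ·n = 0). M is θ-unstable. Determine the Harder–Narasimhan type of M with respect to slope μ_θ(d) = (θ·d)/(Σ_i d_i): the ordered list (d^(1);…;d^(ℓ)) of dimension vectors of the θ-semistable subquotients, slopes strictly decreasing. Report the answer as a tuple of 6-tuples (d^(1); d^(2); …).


Interval decomposition of M: I[1,1]^2, I[1,5], I[4,6], I[6,6]^3.
HN type (ℓ=4): μ^(1)=24; μ^(2)=11; μ^(3)=-28; μ^(4)=-54

((2, 0, 0, 0, 0, 4); (0, 0, 0, 0, 2, 0); (1, 1, 1, 1, 0, 0); (0, 0, 0, 1, 0, 0))


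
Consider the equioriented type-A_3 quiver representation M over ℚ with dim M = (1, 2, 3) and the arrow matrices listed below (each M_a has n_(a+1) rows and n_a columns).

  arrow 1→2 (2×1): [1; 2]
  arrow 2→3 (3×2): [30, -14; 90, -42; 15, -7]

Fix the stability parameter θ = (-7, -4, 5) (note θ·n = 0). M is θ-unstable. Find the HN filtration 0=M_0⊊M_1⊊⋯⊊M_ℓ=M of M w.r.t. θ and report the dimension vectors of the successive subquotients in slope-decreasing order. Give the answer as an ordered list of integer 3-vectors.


Barcode: M ≅ I[1,3], I[2,2], I[3,3]^2. HN layers by μ_θ (3 steps, strictly decreasing):
  μ^(1)=5; μ^(2)=-4; μ^(3)=-7

((0, 0, 3); (0, 2, 0); (1, 0, 0))


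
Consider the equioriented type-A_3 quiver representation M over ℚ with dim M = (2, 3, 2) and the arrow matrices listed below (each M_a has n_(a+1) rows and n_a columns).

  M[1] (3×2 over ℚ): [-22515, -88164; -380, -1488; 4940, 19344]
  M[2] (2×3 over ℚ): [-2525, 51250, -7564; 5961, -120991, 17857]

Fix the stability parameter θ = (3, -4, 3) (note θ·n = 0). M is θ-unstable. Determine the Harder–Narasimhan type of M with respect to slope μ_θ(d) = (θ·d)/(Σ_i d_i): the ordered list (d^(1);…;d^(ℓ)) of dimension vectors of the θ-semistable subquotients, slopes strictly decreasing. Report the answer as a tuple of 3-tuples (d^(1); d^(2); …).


Via rank(M_{q-1}∘⋯∘M_p): M ≅ I[1,1], I[1,3], I[2,2], I[2,3].
μ_θ-semistable layers: μ^(1)=3; μ^(2)=-1/2; μ^(3)=-4

((1, 0, 2); (1, 1, 0); (0, 2, 0))


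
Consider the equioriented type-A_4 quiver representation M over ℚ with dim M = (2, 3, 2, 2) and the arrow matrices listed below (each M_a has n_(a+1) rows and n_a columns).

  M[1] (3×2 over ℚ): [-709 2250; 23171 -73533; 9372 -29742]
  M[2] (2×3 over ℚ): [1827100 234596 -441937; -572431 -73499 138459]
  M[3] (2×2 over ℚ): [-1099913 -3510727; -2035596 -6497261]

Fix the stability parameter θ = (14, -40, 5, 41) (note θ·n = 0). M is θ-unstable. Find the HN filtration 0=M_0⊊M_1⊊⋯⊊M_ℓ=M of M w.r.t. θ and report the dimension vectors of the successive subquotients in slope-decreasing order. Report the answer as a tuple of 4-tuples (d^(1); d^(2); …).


Barcode: M ≅ I[1,2], I[1,4], I[2,4]. HN layers by μ_θ (4 steps, strictly decreasing):
  μ^(1)=41; μ^(2)=5; μ^(3)=-13; μ^(4)=-40

((0, 0, 0, 2); (0, 0, 2, 0); (2, 2, 0, 0); (0, 1, 0, 0))


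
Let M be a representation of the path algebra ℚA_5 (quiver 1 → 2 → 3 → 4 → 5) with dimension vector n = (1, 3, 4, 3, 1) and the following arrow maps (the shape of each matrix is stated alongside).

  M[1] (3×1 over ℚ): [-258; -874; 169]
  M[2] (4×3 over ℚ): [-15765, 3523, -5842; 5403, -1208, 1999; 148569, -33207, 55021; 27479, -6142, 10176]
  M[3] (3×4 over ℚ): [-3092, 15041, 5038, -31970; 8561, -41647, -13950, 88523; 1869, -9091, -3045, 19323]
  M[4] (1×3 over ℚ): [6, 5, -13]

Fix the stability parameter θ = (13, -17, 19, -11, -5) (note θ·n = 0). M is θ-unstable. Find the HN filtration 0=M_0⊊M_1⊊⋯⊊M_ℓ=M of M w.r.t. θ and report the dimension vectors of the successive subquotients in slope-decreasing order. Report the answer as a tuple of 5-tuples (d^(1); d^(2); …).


Via rank(M_{q-1}∘⋯∘M_p): M ≅ I[1,5], I[2,4]^2, I[3,3].
μ_θ-semistable layers: μ^(1)=19; μ^(2)=4; μ^(3)=1; μ^(4)=-2; μ^(5)=-17

((0, 0, 1, 0, 0); (0, 0, 2, 2, 0); (0, 0, 1, 1, 1); (1, 1, 0, 0, 0); (0, 2, 0, 0, 0))


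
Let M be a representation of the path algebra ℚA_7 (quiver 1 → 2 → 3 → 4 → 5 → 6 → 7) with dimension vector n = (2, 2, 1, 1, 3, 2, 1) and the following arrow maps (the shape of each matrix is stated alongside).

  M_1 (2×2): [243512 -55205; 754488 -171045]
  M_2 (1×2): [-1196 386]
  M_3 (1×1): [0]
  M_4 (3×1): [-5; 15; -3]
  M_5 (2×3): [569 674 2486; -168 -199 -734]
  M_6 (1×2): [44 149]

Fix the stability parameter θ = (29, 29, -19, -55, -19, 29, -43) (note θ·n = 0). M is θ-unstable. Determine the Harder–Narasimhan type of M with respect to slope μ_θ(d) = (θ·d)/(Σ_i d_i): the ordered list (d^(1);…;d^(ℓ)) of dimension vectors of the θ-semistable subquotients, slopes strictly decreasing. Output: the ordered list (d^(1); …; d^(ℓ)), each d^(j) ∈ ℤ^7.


Via rank(M_{q-1}∘⋯∘M_p): M ≅ I[1,1], I[1,3], I[2,2], I[4,7], I[5,5], I[5,6].
μ_θ-semistable layers: μ^(1)=29; μ^(2)=13; μ^(3)=-7; μ^(4)=-19; μ^(5)=-55

((1, 1, 0, 0, 0, 1, 0); (1, 1, 1, 0, 0, 0, 0); (0, 0, 0, 0, 0, 1, 1); (0, 0, 0, 0, 3, 0, 0); (0, 0, 0, 1, 0, 0, 0))


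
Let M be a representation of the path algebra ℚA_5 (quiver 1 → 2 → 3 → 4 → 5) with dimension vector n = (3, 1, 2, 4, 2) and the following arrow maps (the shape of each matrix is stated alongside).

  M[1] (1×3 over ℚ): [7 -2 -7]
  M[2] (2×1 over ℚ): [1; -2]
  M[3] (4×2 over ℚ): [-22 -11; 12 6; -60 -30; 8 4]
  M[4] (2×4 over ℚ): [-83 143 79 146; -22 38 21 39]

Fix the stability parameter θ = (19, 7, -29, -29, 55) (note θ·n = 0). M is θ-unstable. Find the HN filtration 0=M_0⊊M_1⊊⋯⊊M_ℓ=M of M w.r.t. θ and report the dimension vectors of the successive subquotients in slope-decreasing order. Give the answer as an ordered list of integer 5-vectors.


Via rank(M_{q-1}∘⋯∘M_p): M ≅ I[1,1]^2, I[1,3], I[3,5], I[4,4]^2, I[4,5].
μ_θ-semistable layers: μ^(1)=55; μ^(2)=19; μ^(3)=-1; μ^(4)=-29

((0, 0, 0, 0, 2); (2, 0, 0, 0, 0); (1, 1, 1, 0, 0); (0, 0, 1, 4, 0))


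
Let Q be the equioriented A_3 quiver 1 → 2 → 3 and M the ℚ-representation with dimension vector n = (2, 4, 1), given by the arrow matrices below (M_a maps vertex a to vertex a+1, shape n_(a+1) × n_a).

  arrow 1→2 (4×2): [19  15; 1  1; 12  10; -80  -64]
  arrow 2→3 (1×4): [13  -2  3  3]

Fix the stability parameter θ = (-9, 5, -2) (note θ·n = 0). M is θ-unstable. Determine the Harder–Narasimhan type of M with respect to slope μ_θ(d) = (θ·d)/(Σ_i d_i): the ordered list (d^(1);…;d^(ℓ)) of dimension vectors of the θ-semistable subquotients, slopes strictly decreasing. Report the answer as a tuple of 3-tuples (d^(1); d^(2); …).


Barcode: M ≅ I[1,2], I[1,3], I[2,2]^2. HN layers by μ_θ (3 steps, strictly decreasing):
  μ^(1)=5; μ^(2)=3/2; μ^(3)=-9

((0, 3, 0); (0, 1, 1); (2, 0, 0))


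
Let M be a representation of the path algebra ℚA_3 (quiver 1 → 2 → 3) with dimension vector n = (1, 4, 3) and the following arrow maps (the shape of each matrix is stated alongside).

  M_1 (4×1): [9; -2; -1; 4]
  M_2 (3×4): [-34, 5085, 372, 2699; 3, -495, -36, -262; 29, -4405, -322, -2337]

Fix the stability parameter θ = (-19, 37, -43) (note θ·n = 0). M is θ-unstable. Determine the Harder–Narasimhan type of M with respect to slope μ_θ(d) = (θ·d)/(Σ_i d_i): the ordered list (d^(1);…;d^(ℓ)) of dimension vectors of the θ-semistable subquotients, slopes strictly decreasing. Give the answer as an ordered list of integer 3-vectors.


Barcode: M ≅ I[1,3], I[2,2], I[2,3]^2. HN layers by μ_θ (3 steps, strictly decreasing):
  μ^(1)=37; μ^(2)=-3; μ^(3)=-19

((0, 1, 0); (0, 3, 3); (1, 0, 0))


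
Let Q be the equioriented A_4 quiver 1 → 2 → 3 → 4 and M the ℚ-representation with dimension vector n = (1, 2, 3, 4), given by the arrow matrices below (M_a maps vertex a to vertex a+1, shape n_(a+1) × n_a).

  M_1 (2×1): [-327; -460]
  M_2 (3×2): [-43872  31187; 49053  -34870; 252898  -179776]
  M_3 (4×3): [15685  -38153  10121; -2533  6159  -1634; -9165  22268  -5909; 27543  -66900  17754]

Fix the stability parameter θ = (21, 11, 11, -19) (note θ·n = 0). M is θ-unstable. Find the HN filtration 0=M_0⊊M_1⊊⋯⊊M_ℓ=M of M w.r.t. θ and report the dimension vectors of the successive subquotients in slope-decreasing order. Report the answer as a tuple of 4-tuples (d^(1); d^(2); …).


Barcode: M ≅ I[1,4], I[2,4], I[3,4], I[4,4]. HN layers by μ_θ (4 steps, strictly decreasing):
  μ^(1)=6; μ^(2)=1; μ^(3)=-4; μ^(4)=-19

((1, 1, 1, 1); (0, 1, 1, 1); (0, 0, 1, 1); (0, 0, 0, 1))


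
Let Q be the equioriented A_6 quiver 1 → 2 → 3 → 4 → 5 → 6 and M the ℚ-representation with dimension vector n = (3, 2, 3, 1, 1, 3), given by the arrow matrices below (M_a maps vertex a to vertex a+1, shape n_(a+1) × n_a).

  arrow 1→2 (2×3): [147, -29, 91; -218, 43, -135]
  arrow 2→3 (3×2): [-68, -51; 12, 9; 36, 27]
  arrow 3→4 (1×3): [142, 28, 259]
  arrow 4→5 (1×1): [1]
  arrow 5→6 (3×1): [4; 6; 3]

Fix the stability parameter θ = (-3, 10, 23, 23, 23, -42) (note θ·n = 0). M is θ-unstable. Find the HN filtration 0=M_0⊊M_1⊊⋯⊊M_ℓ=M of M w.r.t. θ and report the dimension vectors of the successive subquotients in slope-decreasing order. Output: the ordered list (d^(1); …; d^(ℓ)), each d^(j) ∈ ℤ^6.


Barcode: M ≅ I[1,1], I[1,2], I[1,6], I[3,3]^2, I[6,6]^2. HN layers by μ_θ (5 steps, strictly decreasing):
  μ^(1)=23; μ^(2)=10; μ^(3)=37/5; μ^(4)=-3; μ^(5)=-42

((0, 0, 2, 0, 0, 0); (0, 1, 0, 0, 0, 0); (0, 1, 1, 1, 1, 1); (3, 0, 0, 0, 0, 0); (0, 0, 0, 0, 0, 2))


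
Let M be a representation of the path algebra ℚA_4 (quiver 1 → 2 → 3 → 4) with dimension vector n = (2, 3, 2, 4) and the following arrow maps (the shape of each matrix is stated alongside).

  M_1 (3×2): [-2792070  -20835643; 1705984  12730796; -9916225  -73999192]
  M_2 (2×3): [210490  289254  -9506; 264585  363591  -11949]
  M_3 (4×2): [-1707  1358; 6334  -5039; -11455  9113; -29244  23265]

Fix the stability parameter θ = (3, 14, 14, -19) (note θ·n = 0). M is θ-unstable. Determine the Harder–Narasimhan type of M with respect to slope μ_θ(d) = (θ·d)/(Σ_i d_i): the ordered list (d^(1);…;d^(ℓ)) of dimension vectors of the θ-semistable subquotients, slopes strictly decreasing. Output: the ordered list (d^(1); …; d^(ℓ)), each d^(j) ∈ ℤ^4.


Barcode: M ≅ I[1,2], I[1,4], I[2,2], I[3,4], I[4,4]^2. HN layers by μ_θ (4 steps, strictly decreasing):
  μ^(1)=14; μ^(2)=3; μ^(3)=-5/2; μ^(4)=-19

((0, 2, 0, 0); (2, 1, 1, 1); (0, 0, 1, 1); (0, 0, 0, 2))


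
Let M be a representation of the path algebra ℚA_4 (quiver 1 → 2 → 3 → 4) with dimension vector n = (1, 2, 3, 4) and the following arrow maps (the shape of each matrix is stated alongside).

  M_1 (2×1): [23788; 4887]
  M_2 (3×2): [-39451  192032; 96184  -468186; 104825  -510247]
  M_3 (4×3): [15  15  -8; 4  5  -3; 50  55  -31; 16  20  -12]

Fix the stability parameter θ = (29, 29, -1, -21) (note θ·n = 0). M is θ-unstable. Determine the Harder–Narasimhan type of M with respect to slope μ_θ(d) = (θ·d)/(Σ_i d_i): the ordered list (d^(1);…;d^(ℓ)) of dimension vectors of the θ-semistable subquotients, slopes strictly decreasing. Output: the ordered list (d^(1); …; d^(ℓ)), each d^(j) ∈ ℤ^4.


Via rank(M_{q-1}∘⋯∘M_p): M ≅ I[1,4], I[2,4], I[3,3], I[4,4]^2.
μ_θ-semistable layers: μ^(1)=9; μ^(2)=7/3; μ^(3)=-1; μ^(4)=-21

((1, 1, 1, 1); (0, 1, 1, 1); (0, 0, 1, 0); (0, 0, 0, 2))


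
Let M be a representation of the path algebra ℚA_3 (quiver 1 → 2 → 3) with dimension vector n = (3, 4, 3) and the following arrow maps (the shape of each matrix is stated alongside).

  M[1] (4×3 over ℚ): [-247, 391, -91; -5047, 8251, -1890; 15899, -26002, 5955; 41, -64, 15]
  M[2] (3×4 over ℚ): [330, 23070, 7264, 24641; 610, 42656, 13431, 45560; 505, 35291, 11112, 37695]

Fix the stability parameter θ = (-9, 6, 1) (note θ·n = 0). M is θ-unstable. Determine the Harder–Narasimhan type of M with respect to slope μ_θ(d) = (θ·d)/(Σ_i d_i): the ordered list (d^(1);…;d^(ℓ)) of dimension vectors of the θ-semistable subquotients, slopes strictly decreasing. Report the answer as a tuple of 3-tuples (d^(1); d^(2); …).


Interval decomposition of M: I[1,2], I[1,3]^2, I[2,3].
HN type (ℓ=3): μ^(1)=6; μ^(2)=7/2; μ^(3)=-9

((0, 1, 0); (0, 3, 3); (3, 0, 0))


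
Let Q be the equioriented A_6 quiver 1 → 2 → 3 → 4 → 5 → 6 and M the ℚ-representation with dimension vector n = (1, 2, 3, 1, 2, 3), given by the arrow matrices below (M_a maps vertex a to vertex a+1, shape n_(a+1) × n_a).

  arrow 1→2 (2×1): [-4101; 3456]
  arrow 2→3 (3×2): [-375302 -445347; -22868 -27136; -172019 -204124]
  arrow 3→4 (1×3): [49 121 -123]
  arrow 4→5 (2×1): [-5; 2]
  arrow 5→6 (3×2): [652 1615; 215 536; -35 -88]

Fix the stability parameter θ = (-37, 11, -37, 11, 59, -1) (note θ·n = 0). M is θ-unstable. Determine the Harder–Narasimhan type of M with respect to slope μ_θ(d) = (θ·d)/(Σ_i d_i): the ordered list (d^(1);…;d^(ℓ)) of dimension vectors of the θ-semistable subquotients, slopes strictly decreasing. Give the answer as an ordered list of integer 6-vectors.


Interval decomposition of M: I[1,6], I[2,3], I[3,3], I[5,6], I[6,6].
HN type (ℓ=5): μ^(1)=29; μ^(2)=11; μ^(3)=-1; μ^(4)=-13; μ^(5)=-37

((0, 0, 0, 0, 2, 2); (0, 0, 0, 1, 0, 0); (0, 0, 0, 0, 0, 1); (0, 2, 2, 0, 0, 0); (1, 0, 1, 0, 0, 0))


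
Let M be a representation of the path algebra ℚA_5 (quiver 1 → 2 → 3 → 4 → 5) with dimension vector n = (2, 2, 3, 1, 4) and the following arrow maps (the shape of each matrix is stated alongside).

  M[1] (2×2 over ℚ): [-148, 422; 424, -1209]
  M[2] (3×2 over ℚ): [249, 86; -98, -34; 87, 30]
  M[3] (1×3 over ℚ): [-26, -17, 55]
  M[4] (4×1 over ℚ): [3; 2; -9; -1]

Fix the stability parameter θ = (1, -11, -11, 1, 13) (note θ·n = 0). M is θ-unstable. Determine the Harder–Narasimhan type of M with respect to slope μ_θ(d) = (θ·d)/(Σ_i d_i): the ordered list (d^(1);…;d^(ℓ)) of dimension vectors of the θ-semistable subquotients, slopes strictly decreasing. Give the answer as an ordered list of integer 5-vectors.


Interval decomposition of M: I[1,3], I[1,5], I[3,3], I[5,5]^3.
HN type (ℓ=4): μ^(1)=13; μ^(2)=1; μ^(3)=-7; μ^(4)=-11

((0, 0, 0, 0, 4); (0, 0, 0, 1, 0); (2, 2, 2, 0, 0); (0, 0, 1, 0, 0))


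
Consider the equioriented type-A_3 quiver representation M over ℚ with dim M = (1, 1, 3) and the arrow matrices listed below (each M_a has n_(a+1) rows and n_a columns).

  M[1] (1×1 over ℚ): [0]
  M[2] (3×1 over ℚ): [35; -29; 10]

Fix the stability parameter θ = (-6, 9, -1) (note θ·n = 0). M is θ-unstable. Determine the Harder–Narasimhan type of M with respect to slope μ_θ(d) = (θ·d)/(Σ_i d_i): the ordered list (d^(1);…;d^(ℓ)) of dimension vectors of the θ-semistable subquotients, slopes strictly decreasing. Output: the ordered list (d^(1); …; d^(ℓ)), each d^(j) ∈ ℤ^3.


Via rank(M_{q-1}∘⋯∘M_p): M ≅ I[1,1], I[2,3], I[3,3]^2.
μ_θ-semistable layers: μ^(1)=4; μ^(2)=-1; μ^(3)=-6

((0, 1, 1); (0, 0, 2); (1, 0, 0))


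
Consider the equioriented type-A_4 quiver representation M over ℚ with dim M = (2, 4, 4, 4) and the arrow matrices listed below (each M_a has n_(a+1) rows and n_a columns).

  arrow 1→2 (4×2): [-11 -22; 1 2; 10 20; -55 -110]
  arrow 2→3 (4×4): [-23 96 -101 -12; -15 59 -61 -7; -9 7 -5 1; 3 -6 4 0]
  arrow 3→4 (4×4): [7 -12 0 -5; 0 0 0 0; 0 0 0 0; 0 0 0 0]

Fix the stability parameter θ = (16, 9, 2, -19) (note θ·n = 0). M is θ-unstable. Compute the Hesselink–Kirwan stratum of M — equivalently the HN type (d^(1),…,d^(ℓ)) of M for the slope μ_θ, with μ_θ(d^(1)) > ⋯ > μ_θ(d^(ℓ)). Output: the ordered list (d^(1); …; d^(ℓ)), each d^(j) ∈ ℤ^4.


Barcode: M ≅ I[1,1], I[1,3], I[2,2], I[2,3], I[2,4], I[3,3], I[4,4]^3. HN layers by μ_θ (6 steps, strictly decreasing):
  μ^(1)=16; μ^(2)=9; μ^(3)=11/2; μ^(4)=2; μ^(5)=-8/3; μ^(6)=-19

((1, 0, 0, 0); (1, 2, 1, 0); (0, 1, 1, 0); (0, 0, 1, 0); (0, 1, 1, 1); (0, 0, 0, 3))


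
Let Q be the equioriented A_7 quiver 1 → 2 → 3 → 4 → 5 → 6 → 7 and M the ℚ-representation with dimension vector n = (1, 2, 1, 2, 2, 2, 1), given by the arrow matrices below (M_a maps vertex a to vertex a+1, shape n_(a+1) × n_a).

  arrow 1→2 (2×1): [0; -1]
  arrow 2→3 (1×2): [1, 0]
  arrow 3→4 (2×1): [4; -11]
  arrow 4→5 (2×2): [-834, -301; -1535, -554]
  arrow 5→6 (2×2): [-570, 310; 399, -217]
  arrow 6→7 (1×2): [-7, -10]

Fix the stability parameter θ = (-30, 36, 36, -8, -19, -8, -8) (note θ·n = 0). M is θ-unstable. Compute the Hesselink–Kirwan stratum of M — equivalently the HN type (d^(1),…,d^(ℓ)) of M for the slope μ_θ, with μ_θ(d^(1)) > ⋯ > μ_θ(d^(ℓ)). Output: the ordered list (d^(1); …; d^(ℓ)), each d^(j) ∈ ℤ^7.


Barcode: M ≅ I[1,2], I[2,6], I[4,5], I[6,7]. HN layers by μ_θ (5 steps, strictly decreasing):
  μ^(1)=36; μ^(2)=37/5; μ^(3)=-8; μ^(4)=-27/2; μ^(5)=-30

((0, 1, 0, 0, 0, 0, 0); (0, 1, 1, 1, 1, 1, 0); (0, 0, 0, 0, 0, 1, 1); (0, 0, 0, 1, 1, 0, 0); (1, 0, 0, 0, 0, 0, 0))


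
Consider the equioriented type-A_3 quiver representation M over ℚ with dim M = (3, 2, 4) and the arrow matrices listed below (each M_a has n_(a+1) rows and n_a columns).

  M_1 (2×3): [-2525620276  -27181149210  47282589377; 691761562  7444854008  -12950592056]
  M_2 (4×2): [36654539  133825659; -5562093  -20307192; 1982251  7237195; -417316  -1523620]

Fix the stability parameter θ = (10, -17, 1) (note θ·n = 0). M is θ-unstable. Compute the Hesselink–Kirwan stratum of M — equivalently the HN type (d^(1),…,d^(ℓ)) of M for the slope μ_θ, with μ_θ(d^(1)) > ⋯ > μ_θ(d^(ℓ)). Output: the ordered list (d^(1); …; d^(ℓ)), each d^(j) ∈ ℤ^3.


Barcode: M ≅ I[1,1], I[1,3]^2, I[3,3]^2. HN layers by μ_θ (3 steps, strictly decreasing):
  μ^(1)=10; μ^(2)=1; μ^(3)=-7/2

((1, 0, 0); (0, 0, 4); (2, 2, 0))


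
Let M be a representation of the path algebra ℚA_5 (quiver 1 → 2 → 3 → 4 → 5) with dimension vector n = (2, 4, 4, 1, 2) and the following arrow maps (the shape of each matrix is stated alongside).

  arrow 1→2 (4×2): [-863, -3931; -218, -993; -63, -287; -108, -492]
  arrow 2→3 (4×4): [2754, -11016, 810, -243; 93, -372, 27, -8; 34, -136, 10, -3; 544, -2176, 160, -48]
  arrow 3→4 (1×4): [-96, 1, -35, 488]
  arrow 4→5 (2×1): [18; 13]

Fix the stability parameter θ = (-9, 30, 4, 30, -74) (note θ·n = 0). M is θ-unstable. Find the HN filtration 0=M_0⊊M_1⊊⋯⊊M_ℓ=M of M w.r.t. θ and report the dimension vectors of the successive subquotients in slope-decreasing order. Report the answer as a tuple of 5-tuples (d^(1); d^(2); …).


Interval decomposition of M: I[1,2]^2, I[2,3], I[2,5], I[3,3]^2, I[5,5].
HN type (ℓ=6): μ^(1)=30; μ^(2)=17; μ^(3)=4; μ^(4)=-5/2; μ^(5)=-9; μ^(6)=-74

((0, 2, 0, 0, 0); (0, 1, 1, 0, 0); (0, 0, 2, 0, 0); (0, 1, 1, 1, 1); (2, 0, 0, 0, 0); (0, 0, 0, 0, 1))


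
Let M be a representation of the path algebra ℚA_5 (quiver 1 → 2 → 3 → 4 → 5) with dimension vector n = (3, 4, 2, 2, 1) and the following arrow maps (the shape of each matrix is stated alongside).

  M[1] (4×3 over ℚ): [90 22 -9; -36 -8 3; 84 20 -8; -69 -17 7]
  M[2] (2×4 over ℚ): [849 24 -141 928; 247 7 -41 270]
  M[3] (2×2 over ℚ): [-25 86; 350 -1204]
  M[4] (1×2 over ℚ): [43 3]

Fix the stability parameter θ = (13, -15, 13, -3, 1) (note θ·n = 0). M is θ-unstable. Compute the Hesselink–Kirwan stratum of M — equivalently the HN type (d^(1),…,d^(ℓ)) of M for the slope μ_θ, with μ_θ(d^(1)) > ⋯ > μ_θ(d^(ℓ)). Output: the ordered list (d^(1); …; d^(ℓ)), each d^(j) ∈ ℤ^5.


Via rank(M_{q-1}∘⋯∘M_p): M ≅ I[1,1], I[1,2], I[1,5], I[2,2], I[2,3], I[4,4].
μ_θ-semistable layers: μ^(1)=13; μ^(2)=11/3; μ^(3)=-1; μ^(4)=-3; μ^(5)=-15

((1, 0, 1, 0, 0); (0, 0, 1, 1, 1); (2, 2, 0, 0, 0); (0, 0, 0, 1, 0); (0, 2, 0, 0, 0))


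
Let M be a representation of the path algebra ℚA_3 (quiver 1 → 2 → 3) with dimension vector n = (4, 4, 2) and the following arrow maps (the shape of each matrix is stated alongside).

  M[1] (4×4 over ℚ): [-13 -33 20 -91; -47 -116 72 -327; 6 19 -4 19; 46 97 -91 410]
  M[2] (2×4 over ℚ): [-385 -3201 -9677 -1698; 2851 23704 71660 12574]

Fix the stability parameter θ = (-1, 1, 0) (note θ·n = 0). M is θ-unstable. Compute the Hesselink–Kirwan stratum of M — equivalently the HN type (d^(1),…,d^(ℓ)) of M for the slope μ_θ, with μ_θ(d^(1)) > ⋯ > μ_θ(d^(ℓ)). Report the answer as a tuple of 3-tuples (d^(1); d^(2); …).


Interval decomposition of M: I[1,2]^2, I[1,3]^2.
HN type (ℓ=3): μ^(1)=1; μ^(2)=1/2; μ^(3)=-1

((0, 2, 0); (0, 2, 2); (4, 0, 0))


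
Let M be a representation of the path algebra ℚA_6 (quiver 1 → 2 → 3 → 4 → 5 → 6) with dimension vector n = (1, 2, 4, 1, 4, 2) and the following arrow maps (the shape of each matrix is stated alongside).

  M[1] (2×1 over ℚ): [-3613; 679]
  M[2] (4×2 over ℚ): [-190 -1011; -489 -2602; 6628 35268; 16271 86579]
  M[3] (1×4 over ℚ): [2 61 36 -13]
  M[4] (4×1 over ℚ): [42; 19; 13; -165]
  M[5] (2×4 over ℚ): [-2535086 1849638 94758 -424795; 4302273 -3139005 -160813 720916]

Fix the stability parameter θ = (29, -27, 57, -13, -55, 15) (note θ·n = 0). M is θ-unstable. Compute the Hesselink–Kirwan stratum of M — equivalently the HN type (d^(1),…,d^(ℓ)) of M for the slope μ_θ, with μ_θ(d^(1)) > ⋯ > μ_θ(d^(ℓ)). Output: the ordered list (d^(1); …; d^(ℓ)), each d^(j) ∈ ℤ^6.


Interval decomposition of M: I[1,6], I[2,3], I[3,3]^2, I[5,5]^2, I[5,6].
HN type (ℓ=5): μ^(1)=57; μ^(2)=15; μ^(3)=-9/5; μ^(4)=-27; μ^(5)=-55

((0, 0, 3, 0, 0, 0); (0, 0, 0, 0, 0, 2); (1, 1, 1, 1, 1, 0); (0, 1, 0, 0, 0, 0); (0, 0, 0, 0, 3, 0))


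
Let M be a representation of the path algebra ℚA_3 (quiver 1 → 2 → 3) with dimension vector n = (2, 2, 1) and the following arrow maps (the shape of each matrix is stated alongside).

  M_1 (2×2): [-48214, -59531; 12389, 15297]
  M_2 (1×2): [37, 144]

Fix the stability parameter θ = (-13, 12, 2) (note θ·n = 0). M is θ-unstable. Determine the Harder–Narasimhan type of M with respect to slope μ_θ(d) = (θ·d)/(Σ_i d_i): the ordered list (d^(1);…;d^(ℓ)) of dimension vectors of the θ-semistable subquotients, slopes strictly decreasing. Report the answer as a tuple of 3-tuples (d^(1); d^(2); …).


Via rank(M_{q-1}∘⋯∘M_p): M ≅ I[1,2], I[1,3].
μ_θ-semistable layers: μ^(1)=12; μ^(2)=7; μ^(3)=-13

((0, 1, 0); (0, 1, 1); (2, 0, 0))


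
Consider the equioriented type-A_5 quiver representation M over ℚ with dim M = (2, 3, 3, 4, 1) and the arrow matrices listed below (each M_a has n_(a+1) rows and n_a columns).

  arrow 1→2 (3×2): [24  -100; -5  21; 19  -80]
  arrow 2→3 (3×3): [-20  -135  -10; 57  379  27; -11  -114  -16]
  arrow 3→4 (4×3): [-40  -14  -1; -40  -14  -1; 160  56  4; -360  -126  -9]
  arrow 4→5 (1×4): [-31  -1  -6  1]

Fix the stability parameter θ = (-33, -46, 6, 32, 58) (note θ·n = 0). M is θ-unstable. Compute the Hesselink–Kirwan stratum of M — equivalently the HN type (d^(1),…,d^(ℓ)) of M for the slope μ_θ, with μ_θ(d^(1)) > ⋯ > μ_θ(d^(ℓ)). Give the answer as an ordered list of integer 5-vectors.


Via rank(M_{q-1}∘⋯∘M_p): M ≅ I[1,3], I[1,5], I[2,3], I[4,4]^3.
μ_θ-semistable layers: μ^(1)=58; μ^(2)=32; μ^(3)=6; μ^(4)=-79/2; μ^(5)=-46

((0, 0, 0, 0, 1); (0, 0, 0, 4, 0); (0, 0, 3, 0, 0); (2, 2, 0, 0, 0); (0, 1, 0, 0, 0))


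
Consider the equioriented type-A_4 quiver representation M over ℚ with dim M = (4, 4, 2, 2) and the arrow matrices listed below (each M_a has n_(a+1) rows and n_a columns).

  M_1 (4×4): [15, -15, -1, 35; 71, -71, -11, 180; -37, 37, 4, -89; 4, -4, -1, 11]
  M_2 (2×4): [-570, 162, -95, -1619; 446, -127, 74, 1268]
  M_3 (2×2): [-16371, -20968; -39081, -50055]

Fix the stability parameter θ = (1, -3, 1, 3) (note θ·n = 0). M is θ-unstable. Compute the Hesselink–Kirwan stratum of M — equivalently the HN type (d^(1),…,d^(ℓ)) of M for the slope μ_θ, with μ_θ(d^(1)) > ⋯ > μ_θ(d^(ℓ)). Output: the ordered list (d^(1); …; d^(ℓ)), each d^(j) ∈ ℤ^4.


Interval decomposition of M: I[1,1], I[1,2]^2, I[1,4], I[2,4].
HN type (ℓ=4): μ^(1)=3; μ^(2)=1; μ^(3)=-1; μ^(4)=-3

((0, 0, 0, 2); (1, 0, 2, 0); (3, 3, 0, 0); (0, 1, 0, 0))


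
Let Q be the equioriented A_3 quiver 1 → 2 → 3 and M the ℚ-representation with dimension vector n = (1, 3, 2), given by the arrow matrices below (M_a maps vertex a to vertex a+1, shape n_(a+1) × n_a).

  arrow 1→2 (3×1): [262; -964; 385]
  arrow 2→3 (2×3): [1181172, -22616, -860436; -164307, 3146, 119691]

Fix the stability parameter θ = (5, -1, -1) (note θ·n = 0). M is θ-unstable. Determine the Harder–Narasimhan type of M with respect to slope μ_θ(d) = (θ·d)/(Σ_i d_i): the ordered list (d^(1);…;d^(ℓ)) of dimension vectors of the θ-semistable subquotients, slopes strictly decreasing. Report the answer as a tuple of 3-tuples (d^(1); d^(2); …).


Via rank(M_{q-1}∘⋯∘M_p): M ≅ I[1,3], I[2,2]^2, I[3,3].
μ_θ-semistable layers: μ^(1)=1; μ^(2)=-1

((1, 1, 1); (0, 2, 1))


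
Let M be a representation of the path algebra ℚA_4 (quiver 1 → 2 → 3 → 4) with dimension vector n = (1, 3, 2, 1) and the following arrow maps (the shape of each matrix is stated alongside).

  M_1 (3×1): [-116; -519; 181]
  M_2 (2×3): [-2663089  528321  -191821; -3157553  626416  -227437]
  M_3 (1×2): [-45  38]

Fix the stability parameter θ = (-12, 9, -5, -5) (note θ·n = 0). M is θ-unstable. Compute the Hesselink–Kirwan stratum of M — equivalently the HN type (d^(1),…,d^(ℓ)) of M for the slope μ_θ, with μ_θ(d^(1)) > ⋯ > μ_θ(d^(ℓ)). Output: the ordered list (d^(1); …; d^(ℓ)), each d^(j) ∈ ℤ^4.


Interval decomposition of M: I[1,4], I[2,2], I[2,3].
HN type (ℓ=4): μ^(1)=9; μ^(2)=2; μ^(3)=-1/3; μ^(4)=-12

((0, 1, 0, 0); (0, 1, 1, 0); (0, 1, 1, 1); (1, 0, 0, 0))


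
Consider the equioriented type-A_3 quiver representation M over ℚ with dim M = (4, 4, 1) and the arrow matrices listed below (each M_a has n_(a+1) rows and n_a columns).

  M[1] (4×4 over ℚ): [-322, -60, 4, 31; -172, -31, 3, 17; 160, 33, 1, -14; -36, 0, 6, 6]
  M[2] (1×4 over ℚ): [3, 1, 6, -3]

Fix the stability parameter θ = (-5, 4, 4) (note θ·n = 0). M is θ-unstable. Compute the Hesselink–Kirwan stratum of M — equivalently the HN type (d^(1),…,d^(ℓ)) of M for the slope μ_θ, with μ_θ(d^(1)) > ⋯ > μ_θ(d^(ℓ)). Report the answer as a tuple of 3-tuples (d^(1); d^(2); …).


Interval decomposition of M: I[1,2]^3, I[1,3].
HN type (ℓ=2): μ^(1)=4; μ^(2)=-5

((0, 4, 1); (4, 0, 0))


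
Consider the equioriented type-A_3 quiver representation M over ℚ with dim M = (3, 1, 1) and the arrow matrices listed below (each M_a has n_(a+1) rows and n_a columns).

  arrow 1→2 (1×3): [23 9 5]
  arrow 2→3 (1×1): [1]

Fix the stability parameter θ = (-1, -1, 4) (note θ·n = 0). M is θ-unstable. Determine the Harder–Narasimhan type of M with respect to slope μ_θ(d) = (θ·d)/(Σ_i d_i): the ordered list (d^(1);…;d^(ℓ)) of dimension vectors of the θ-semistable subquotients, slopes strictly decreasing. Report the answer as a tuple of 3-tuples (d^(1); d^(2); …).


Via rank(M_{q-1}∘⋯∘M_p): M ≅ I[1,1]^2, I[1,3].
μ_θ-semistable layers: μ^(1)=4; μ^(2)=-1

((0, 0, 1); (3, 1, 0))


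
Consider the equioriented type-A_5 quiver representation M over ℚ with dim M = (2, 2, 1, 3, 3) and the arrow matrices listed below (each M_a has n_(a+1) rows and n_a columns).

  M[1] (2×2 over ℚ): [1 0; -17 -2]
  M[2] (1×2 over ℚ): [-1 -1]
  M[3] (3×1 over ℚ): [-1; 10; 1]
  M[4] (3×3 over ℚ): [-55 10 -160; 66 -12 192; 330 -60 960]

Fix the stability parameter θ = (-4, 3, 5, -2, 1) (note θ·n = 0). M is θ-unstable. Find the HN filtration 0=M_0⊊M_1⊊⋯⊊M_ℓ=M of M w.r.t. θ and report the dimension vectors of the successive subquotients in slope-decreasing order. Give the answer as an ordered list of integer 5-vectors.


Via rank(M_{q-1}∘⋯∘M_p): M ≅ I[1,2], I[1,5], I[4,4]^2, I[5,5]^2.
μ_θ-semistable layers: μ^(1)=3; μ^(2)=7/4; μ^(3)=1; μ^(4)=-2; μ^(5)=-4

((0, 1, 0, 0, 0); (0, 1, 1, 1, 1); (0, 0, 0, 0, 2); (0, 0, 0, 2, 0); (2, 0, 0, 0, 0))


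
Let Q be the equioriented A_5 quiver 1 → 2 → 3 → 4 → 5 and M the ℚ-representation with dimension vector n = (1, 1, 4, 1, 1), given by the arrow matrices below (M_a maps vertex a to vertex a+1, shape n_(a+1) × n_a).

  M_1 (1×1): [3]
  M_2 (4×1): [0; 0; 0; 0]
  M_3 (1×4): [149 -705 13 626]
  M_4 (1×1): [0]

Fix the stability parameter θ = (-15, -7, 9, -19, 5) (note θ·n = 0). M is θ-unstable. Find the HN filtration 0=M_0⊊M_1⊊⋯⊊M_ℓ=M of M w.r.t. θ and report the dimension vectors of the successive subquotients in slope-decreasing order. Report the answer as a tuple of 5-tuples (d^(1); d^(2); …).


Interval decomposition of M: I[1,2], I[3,3]^3, I[3,4], I[5,5].
HN type (ℓ=5): μ^(1)=9; μ^(2)=5; μ^(3)=-5; μ^(4)=-7; μ^(5)=-15

((0, 0, 3, 0, 0); (0, 0, 0, 0, 1); (0, 0, 1, 1, 0); (0, 1, 0, 0, 0); (1, 0, 0, 0, 0))


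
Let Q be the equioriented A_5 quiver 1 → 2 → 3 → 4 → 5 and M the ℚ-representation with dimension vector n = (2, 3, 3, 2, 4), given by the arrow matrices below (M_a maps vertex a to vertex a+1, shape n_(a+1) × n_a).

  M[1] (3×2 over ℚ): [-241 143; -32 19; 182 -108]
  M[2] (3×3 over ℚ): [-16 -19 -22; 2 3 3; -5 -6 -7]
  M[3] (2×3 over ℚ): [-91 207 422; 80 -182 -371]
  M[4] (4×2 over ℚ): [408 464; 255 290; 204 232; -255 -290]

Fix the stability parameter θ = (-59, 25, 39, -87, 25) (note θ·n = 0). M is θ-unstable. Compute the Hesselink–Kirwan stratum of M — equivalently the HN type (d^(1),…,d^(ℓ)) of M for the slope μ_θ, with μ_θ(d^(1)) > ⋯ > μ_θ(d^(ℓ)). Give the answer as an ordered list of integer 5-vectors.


Via rank(M_{q-1}∘⋯∘M_p): M ≅ I[1,3], I[1,4], I[2,5], I[5,5]^3.
μ_θ-semistable layers: μ^(1)=39; μ^(2)=25; μ^(3)=-23/3; μ^(4)=-59

((0, 0, 1, 0, 0); (0, 1, 0, 0, 4); (0, 2, 2, 2, 0); (2, 0, 0, 0, 0))


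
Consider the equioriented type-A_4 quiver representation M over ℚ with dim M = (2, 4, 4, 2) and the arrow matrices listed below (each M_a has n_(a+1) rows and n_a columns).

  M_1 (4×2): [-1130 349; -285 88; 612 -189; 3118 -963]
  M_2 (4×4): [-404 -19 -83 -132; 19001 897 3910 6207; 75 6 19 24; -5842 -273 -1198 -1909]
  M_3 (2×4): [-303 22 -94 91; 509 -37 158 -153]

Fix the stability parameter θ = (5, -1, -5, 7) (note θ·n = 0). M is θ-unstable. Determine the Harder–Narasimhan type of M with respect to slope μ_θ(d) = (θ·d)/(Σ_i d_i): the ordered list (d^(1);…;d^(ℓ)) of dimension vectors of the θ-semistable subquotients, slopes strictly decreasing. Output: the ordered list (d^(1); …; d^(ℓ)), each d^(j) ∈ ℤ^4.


Interval decomposition of M: I[1,3], I[1,4], I[2,3], I[2,4].
HN type (ℓ=3): μ^(1)=7; μ^(2)=-1/3; μ^(3)=-3

((0, 0, 0, 2); (2, 2, 2, 0); (0, 2, 2, 0))


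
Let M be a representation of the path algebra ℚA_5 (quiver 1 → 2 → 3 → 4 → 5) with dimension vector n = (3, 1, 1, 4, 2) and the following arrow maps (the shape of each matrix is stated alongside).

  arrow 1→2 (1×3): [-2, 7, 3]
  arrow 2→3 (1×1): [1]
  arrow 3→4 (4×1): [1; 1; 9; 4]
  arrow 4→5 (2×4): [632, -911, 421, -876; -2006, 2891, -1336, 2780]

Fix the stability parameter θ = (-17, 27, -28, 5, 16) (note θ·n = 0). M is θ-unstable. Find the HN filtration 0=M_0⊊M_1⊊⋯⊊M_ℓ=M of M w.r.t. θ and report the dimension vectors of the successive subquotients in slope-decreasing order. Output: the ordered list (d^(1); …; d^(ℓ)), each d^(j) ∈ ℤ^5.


Barcode: M ≅ I[1,1]^2, I[1,5], I[4,4]^2, I[4,5]. HN layers by μ_θ (4 steps, strictly decreasing):
  μ^(1)=16; μ^(2)=5; μ^(3)=-1/2; μ^(4)=-17

((0, 0, 0, 0, 2); (0, 0, 0, 4, 0); (0, 1, 1, 0, 0); (3, 0, 0, 0, 0))


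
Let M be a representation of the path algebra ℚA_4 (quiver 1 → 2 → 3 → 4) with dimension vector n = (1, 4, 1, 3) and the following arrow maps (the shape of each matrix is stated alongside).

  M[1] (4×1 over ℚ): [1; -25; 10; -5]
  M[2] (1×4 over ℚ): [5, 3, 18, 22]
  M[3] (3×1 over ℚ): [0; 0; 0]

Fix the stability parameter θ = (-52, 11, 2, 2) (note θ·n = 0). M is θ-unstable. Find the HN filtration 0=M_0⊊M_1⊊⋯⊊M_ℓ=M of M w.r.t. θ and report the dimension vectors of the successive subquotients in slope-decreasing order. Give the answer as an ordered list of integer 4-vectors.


Interval decomposition of M: I[1,2], I[2,2]^2, I[2,3], I[4,4]^3.
HN type (ℓ=4): μ^(1)=11; μ^(2)=13/2; μ^(3)=2; μ^(4)=-52

((0, 3, 0, 0); (0, 1, 1, 0); (0, 0, 0, 3); (1, 0, 0, 0))


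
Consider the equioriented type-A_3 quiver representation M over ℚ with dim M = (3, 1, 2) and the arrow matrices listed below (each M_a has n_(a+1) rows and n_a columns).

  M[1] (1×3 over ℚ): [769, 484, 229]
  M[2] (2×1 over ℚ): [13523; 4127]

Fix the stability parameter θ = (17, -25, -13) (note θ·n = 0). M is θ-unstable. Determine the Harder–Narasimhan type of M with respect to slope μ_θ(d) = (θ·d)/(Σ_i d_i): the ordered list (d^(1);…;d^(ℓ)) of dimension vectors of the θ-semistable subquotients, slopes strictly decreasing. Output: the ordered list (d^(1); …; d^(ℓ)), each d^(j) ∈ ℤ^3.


Via rank(M_{q-1}∘⋯∘M_p): M ≅ I[1,1]^2, I[1,3], I[3,3].
μ_θ-semistable layers: μ^(1)=17; μ^(2)=-7; μ^(3)=-13

((2, 0, 0); (1, 1, 1); (0, 0, 1))


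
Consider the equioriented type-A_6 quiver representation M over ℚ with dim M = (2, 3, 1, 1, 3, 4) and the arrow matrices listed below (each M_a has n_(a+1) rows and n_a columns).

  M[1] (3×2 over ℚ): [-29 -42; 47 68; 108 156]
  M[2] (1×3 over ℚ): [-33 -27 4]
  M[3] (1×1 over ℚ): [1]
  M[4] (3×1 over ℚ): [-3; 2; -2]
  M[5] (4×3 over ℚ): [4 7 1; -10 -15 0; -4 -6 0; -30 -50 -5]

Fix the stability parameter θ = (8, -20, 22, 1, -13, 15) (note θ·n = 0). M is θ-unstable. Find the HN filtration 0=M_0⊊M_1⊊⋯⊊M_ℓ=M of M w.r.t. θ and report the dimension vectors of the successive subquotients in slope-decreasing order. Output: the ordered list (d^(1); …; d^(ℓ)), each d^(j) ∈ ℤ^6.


Via rank(M_{q-1}∘⋯∘M_p): M ≅ I[1,2], I[1,5], I[2,2], I[5,6]^2, I[6,6]^2.
μ_θ-semistable layers: μ^(1)=15; μ^(2)=10/3; μ^(3)=-6; μ^(4)=-13; μ^(5)=-20

((0, 0, 0, 0, 0, 4); (0, 0, 1, 1, 1, 0); (2, 2, 0, 0, 0, 0); (0, 0, 0, 0, 2, 0); (0, 1, 0, 0, 0, 0))


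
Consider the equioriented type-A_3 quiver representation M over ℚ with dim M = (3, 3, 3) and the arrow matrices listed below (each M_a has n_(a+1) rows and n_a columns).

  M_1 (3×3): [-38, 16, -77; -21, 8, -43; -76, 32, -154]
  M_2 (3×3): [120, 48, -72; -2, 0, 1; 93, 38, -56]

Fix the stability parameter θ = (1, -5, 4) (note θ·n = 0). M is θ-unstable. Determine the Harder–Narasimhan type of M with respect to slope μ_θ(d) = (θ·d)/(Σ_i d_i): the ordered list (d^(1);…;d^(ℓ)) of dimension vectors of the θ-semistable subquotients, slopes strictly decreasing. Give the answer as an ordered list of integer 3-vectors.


Via rank(M_{q-1}∘⋯∘M_p): M ≅ I[1,1], I[1,2], I[1,3], I[2,3], I[3,3].
μ_θ-semistable layers: μ^(1)=4; μ^(2)=1; μ^(3)=-2; μ^(4)=-5

((0, 0, 3); (1, 0, 0); (2, 2, 0); (0, 1, 0))


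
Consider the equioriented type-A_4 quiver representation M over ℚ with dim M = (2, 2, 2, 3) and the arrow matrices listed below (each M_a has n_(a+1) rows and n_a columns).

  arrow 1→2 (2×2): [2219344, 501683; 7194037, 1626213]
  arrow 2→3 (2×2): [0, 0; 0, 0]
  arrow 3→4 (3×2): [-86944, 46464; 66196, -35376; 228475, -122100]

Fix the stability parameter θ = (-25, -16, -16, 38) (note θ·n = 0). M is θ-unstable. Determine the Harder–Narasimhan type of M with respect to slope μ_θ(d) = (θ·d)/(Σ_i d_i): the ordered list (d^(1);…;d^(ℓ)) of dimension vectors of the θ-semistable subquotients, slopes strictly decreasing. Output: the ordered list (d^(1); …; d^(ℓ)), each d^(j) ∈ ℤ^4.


Interval decomposition of M: I[1,2]^2, I[3,3], I[3,4], I[4,4]^2.
HN type (ℓ=3): μ^(1)=38; μ^(2)=-16; μ^(3)=-25

((0, 0, 0, 3); (0, 2, 2, 0); (2, 0, 0, 0))
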